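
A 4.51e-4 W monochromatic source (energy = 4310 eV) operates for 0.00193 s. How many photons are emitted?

1.26e9 photons

Total energy: E_total = P·t = 4.51e-4 × 0.00193 = 8.704e-7 J.
Per-photon energy: E = 6.905e-16 J.
N = E_total / E_photon = 1.26e9.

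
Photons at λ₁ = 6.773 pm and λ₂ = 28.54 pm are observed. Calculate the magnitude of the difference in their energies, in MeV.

Using E = hc/λ: E₁ = 2.9329 × 10^-14 J, E₂ = 6.9602 × 10^-15 J.
|ΔE| = |2.9329 × 10^-14 − 6.9602 × 10^-15| = 2.24 × 10^-14 J = 0.140 MeV.

0.140 MeV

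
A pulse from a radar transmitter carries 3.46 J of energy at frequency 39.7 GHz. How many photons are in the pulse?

Per-photon energy: E = 2.631 × 10^-23 J (from frequency = 39.7 GHz).
N = E_total / E_photon = 3.46 J / 2.631 × 10^-23 J = 1.32 × 10^23.

1.32 × 10^23 photons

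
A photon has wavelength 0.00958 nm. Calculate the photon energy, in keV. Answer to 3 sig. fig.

129 keV

In SI units: λ = 0.00958 nm = 9.58e-12 m.
Apply E = hc/λ: E = 2.074e-14 J.
Converting to keV: E = 129.4 keV ≈ 129 keV.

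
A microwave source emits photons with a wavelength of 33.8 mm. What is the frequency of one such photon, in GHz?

8.87 GHz

Convert to SI: λ = 33.8 mm = 0.0338 m.
For a photon f = c/λ, so f = 8.870·10^9 Hz.
Converting to GHz: f = 8.870 GHz ≈ 8.87 GHz.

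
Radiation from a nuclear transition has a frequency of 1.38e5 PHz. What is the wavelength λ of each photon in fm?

2170 fm

In SI units: f = 1.38e5 PHz = 1.38e20 Hz.
The photon relation is λ = c/f, giving λ = 2.172e-12 m.
Converting to fm: λ = 2172 fm ≈ 2170 fm.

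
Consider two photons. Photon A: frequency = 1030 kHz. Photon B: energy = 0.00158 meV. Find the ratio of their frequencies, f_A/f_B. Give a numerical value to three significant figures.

2.70 × 10^-3

f_A = 1.030 × 10^6 Hz (from frequency = 1030 kHz, via f given directly).
f_B = 3.820 × 10^8 Hz (from energy = 0.00158 meV, via f = E/h).
Ratio = 1.030 × 10^6 / 3.820 × 10^8 = 2.70 × 10^-3.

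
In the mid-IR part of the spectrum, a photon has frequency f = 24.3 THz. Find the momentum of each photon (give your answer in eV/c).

Convert to SI: f = 24.3 THz = 2.43e13 Hz.
The photon relation is p = hf/c, giving p = 5.371e-29 kg·m/s.
Converting to eV/c: p = 0.1005 eV/c ≈ 0.100 eV/c.

0.100 eV/c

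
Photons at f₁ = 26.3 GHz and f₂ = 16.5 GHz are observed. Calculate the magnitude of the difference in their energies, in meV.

Using E = hf: E₁ = 1.743·10^-23 J, E₂ = 1.093·10^-23 J.
|ΔE| = |1.743·10^-23 − 1.093·10^-23| = 6.49·10^-24 J = 0.0405 meV.

0.0405 meV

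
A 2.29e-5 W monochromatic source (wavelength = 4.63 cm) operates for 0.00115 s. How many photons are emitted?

Total energy: E_total = P·t = 2.29e-5 × 0.00115 = 2.634e-8 J.
Per-photon energy: E = 4.290e-24 J.
N = E_total / E_photon = 6.14e15.

6.14e15 photons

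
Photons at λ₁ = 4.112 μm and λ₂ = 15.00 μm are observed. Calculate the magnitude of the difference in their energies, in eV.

Using E = hc/λ: E₁ = 4.8309 × 10^-20 J, E₂ = 1.3243 × 10^-20 J.
|ΔE| = |4.8309 × 10^-20 − 1.3243 × 10^-20| = 3.51 × 10^-20 J = 0.219 eV.

0.219 eV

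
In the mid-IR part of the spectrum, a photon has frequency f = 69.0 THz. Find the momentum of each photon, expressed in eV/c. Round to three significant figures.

0.285 eV/c

(h = 6.62607015 × 10^-34 J·s, c = 2.99792458 × 10^8 m/s, 1 eV = 1.602176634 × 10^-19 J.)
Convert to SI: f = 69.0 THz = 6.90 × 10^13 Hz.
Apply p = hf/c: p = 1.525 × 10^-28 kg·m/s.
Converting to eV/c: p = 0.2854 eV/c ≈ 0.285 eV/c.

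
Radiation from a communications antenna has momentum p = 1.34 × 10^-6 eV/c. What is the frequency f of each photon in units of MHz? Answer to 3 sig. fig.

Take h = 6.62607015 × 10^-34 J·s, c = 2.99792458 × 10^8 m/s, 1 eV = 1.602176634 × 10^-19 J.
First convert: p = 1.34 × 10^-6 eV/c = 7.1613 × 10^-34 kg·m/s.
The photon relation is f = pc/h, giving f = 3.240 × 10^8 Hz.
Converting to MHz: f = 324.0 MHz ≈ 324 MHz.

324 MHz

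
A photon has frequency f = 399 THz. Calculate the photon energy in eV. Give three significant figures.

Use h = 6.62607015 × 10^-34 J·s, 1 eV = 1.602176634 × 10^-19 J.
Convert to SI: f = 399 THz = 3.99 × 10^14 Hz.
The photon relation is E = hf, giving E = 2.644 × 10^-19 J.
Converting to eV: E = 1.650 eV ≈ 1.65 eV.

1.65 eV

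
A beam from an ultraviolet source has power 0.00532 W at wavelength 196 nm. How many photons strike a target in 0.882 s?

4.63e15 photons

Total energy: E_total = P·t = 0.00532 × 0.882 = 0.004692 J.
Per-photon energy: E = 1.013e-18 J.
N = E_total / E_photon = 4.63e15.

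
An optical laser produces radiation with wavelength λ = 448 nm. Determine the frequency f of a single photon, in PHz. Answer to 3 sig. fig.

First convert: λ = 448 nm = 4.48e-7 m.
Since f = c/λ for a photon, f = 6.692e14 Hz.
Converting to PHz: f = 0.6692 PHz ≈ 0.669 PHz.

0.669 PHz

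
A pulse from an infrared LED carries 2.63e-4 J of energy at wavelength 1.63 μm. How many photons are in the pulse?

Per-photon energy: E = 1.219e-19 J (from wavelength = 1.63 μm).
N = E_total / E_photon = 2.63e-4 J / 1.219e-19 J = 2.16e15.

2.16e15 photons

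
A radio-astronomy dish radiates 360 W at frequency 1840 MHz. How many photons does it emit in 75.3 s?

Total energy: E_total = P·t = 360 × 75.3 = 27110 J.
Per-photon energy: E = 1.219e-24 J.
N = E_total / E_photon = 2.22e28.

2.22e28 photons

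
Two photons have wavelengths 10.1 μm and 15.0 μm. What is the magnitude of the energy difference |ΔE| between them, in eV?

Using E = hc/λ: E₁ = 1.967e-20 J, E₂ = 1.324e-20 J.
|ΔE| = |1.967e-20 − 1.324e-20| = 6.42e-21 J = 0.0401 eV.

0.0401 eV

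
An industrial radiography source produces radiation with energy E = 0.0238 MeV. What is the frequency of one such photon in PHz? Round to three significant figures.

First convert: E = 0.0238 MeV = 3.8132e-15 J.
For a photon f = E/h, so f = 5.755e18 Hz.
Converting to PHz: f = 5755 PHz ≈ 5750 PHz.

5750 PHz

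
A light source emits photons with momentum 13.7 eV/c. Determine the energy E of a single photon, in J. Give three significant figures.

2.19e-18 J

(c = 2.99792458e8 m/s, 1 eV = 1.602176634e-19 J.)
In SI units: p = 13.7 eV/c = 7.3217e-27 kg·m/s.
The photon relation is E = pc, giving E = 2.195e-18 J.
So E ≈ 2.19e-18 J.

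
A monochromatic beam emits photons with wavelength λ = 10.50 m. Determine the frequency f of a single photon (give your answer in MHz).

For a photon f = c/λ, so f = 2.855e7 Hz.
Converting to MHz: f = 28.55 MHz ≈ 28.6 MHz.

28.6 MHz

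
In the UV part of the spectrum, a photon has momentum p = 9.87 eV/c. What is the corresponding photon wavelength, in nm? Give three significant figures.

126 nm

In SI units: p = 9.87 eV/c = 5.2748e-27 kg·m/s.
The photon relation is λ = h/p, giving λ = 1.256e-7 m.
Converting to nm: λ = 125.6 nm ≈ 126 nm.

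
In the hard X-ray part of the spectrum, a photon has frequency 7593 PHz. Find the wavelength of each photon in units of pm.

In SI units: f = 7593 PHz = 7.593·10^18 Hz.
The photon relation is λ = c/f, giving λ = 3.948·10^-11 m.
Converting to pm: λ = 39.48 pm ≈ 39.5 pm.

39.5 pm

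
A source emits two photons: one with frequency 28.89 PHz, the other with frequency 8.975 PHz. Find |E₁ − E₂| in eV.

Using E = hf: E₁ = 1.9143 × 10^-17 J, E₂ = 5.9469 × 10^-18 J.
|ΔE| = |1.9143 × 10^-17 − 5.9469 × 10^-18| = 1.32 × 10^-17 J = 82.4 eV.

82.4 eV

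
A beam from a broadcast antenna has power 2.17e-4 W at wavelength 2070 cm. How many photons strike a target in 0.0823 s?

Total energy: E_total = P·t = 2.17e-4 × 0.0823 = 1.786e-5 J.
Per-photon energy: E = 9.596e-27 J.
N = E_total / E_photon = 1.86e21.

1.86e21 photons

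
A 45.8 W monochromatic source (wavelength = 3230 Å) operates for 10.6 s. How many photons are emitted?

7.89 × 10^20 photons

Total energy: E_total = P·t = 45.8 × 10.6 = 485.5 J.
Per-photon energy: E = 6.150 × 10^-19 J.
N = E_total / E_photon = 7.89 × 10^20.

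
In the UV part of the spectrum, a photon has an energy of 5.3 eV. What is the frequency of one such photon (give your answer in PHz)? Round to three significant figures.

1.28 PHz

Convert to SI: E = 5.3 eV = 8.4915·10^-19 J.
Apply f = E/h: f = 1.282·10^15 Hz.
Converting to PHz: f = 1.282 PHz ≈ 1.28 PHz.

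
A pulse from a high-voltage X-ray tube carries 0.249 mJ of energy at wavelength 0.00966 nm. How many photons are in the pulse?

1.21e10 photons

Per-photon energy: E = 2.056e-14 J (from wavelength = 0.00966 nm).
N = E_total / E_photon = 2.49e-4 J / 2.056e-14 J = 1.21e10.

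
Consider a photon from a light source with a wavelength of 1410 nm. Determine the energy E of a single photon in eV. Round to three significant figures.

In SI units: λ = 1410 nm = 1.41e-6 m.
Apply E = hc/λ: E = 1.409e-19 J.
Converting to eV: E = 0.8793 eV ≈ 0.879 eV.

0.879 eV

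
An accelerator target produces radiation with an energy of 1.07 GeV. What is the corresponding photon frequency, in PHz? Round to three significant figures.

2.59 × 10^8 PHz

First convert: E = 1.07 GeV = 1.7143 × 10^-10 J.
Apply f = E/h: f = 2.587 × 10^23 Hz.
Converting to PHz: f = 2.587 × 10^8 PHz ≈ 2.59 × 10^8 PHz.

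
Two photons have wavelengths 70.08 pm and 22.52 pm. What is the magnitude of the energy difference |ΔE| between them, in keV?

Using E = hc/λ: E₁ = 2.8345 × 10^-15 J, E₂ = 8.8208 × 10^-15 J.
|ΔE| = |2.8345 × 10^-15 − 8.8208 × 10^-15| = 5.99 × 10^-15 J = 37.4 keV.

37.4 keV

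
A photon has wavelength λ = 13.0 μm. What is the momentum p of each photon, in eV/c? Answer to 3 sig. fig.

In SI units: λ = 13.0 μm = 1.30 × 10^-5 m.
For a photon p = h/λ, so p = 5.097 × 10^-29 kg·m/s.
Converting to eV/c: p = 0.09537 eV/c ≈ 0.0954 eV/c.

0.0954 eV/c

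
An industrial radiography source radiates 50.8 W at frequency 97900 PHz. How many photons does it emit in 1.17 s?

9.16 × 10^14 photons

Total energy: E_total = P·t = 50.8 × 1.17 = 59.44 J.
Per-photon energy: E = 6.487 × 10^-14 J.
N = E_total / E_photon = 9.16 × 10^14.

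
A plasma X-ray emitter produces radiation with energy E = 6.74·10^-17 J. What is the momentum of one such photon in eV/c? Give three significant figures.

421 eV/c

For a photon p = E/c, so p = 2.248·10^-25 kg·m/s.
Converting to eV/c: p = 420.7 eV/c ≈ 421 eV/c.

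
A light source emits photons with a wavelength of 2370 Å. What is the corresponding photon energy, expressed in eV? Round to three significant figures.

Take h = 6.62607015 × 10^-34 J·s, c = 2.99792458 × 10^8 m/s, 1 eV = 1.602176634 × 10^-19 J.
First convert: λ = 2370 Å = 2.37 × 10^-7 m.
Since E = hc/λ for a photon, E = 8.382 × 10^-19 J.
Converting to eV: E = 5.231 eV ≈ 5.23 eV.

5.23 eV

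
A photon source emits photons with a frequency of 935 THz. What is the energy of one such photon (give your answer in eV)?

In SI units: f = 935 THz = 9.35 × 10^14 Hz.
Since E = hf for a photon, E = 6.195 × 10^-19 J.
Converting to eV: E = 3.867 eV ≈ 3.87 eV.

3.87 eV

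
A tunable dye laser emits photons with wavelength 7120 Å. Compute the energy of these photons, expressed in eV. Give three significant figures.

Convert to SI: λ = 7120 Å = 7.12e-7 m.
For a photon E = hc/λ, so E = 2.790e-19 J.
Converting to eV: E = 1.741 eV ≈ 1.74 eV.

1.74 eV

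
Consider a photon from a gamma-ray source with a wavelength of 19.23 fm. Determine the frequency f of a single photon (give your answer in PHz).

(c = 2.99792458·10^8 m/s.)
First convert: λ = 19.23 fm = 1.923·10^-14 m.
Apply f = c/λ: f = 1.559·10^22 Hz.
Converting to PHz: f = 1.559·10^7 PHz ≈ 1.56·10^7 PHz.

1.56·10^7 PHz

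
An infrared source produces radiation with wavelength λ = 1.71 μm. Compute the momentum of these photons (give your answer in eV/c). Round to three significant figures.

First convert: λ = 1.71 μm = 1.71 × 10^-6 m.
Since p = h/λ for a photon, p = 3.875 × 10^-28 kg·m/s.
Converting to eV/c: p = 0.7251 eV/c ≈ 0.725 eV/c.

0.725 eV/c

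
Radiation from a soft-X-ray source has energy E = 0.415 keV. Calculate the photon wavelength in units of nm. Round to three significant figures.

Convert to SI: E = 0.415 keV = 6.6490e-17 J.
Since λ = hc/E for a photon, λ = 2.988e-9 m.
Converting to nm: λ = 2.988 nm ≈ 2.99 nm.

2.99 nm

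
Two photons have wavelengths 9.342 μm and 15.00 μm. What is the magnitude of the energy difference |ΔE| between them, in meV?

Using E = hc/λ: E₁ = 2.1264 × 10^-20 J, E₂ = 1.3243 × 10^-20 J.
|ΔE| = |2.1264 × 10^-20 − 1.3243 × 10^-20| = 8.02 × 10^-21 J = 50.1 meV.

50.1 meV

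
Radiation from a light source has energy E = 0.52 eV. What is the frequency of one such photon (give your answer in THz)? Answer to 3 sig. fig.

Use h = 6.62607015 × 10^-34 J·s, 1 eV = 1.602176634 × 10^-19 J.
In SI units: E = 0.52 eV = 8.3313 × 10^-20 J.
The photon relation is f = E/h, giving f = 1.257 × 10^14 Hz.
Converting to THz: f = 125.7 THz ≈ 126 THz.

126 THz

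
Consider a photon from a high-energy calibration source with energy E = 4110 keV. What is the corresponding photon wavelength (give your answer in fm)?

In SI units: E = 4110 keV = 6.5849·10^-13 J.
The photon relation is λ = hc/E, giving λ = 3.017·10^-13 m.
Converting to fm: λ = 301.7 fm ≈ 302 fm.

302 fm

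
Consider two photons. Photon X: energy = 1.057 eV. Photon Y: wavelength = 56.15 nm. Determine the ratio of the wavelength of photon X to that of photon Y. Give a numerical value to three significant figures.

λ_X = 1.173e-6 m (from energy = 1.057 eV, via λ = hc/E).
λ_Y = 5.615e-8 m (from wavelength = 56.15 nm, via λ given directly).
Ratio = 1.173e-6 / 5.615e-8 = 20.9.

20.9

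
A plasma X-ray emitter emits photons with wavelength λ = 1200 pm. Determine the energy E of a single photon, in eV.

First convert: λ = 1200 pm = 1.20 × 10^-9 m.
Apply E = hc/λ: E = 1.655 × 10^-16 J.
Converting to eV: E = 1033 eV ≈ 1030 eV.

1030 eV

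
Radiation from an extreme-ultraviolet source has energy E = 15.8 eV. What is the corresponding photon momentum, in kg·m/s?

Use c = 2.99792458e8 m/s, 1 eV = 1.602176634e-19 J.
First convert: E = 15.8 eV = 2.5314e-18 J.
Apply p = E/c: p = 8.444e-27 kg·m/s.
So p ≈ 8.44e-27 kg·m/s.

8.44e-27 kg·m/s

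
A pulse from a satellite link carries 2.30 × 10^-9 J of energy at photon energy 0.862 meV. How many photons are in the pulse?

Per-photon energy: E = 1.381 × 10^-22 J (from energy = 0.862 meV).
N = E_total / E_photon = 2.30 × 10^-9 J / 1.381 × 10^-22 J = 1.67 × 10^13.

1.67 × 10^13 photons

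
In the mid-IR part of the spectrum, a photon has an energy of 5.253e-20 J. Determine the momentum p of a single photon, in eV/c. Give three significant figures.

0.328 eV/c

Since p = E/c for a photon, p = 1.752e-28 kg·m/s.
Converting to eV/c: p = 0.3279 eV/c ≈ 0.328 eV/c.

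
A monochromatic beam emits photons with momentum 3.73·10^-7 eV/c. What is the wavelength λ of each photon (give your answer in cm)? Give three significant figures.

332 cm

Use h = 6.62607015·10^-34 J·s, c = 2.99792458·10^8 m/s, 1 eV = 1.602176634·10^-19 J.
First convert: p = 3.73·10^-7 eV/c = 1.9934·10^-34 kg·m/s.
The photon relation is λ = h/p, giving λ = 3.324 m.
Converting to cm: λ = 332.4 cm ≈ 332 cm.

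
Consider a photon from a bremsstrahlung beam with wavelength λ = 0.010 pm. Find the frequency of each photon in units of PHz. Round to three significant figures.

Convert to SI: λ = 0.010 pm = 1.0e-14 m.
Since f = c/λ for a photon, f = 2.998e22 Hz.
Converting to PHz: f = 2.998e7 PHz ≈ 3.00e7 PHz.

3.00e7 PHz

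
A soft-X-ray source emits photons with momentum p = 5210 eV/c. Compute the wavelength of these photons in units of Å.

2.38 Å

In SI units: p = 5210 eV/c = 2.7844 × 10^-24 kg·m/s.
The photon relation is λ = h/p, giving λ = 2.380 × 10^-10 m.
Converting to Å: λ = 2.380 Å ≈ 2.38 Å.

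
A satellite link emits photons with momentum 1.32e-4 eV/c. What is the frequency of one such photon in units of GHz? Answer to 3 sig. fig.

First convert: p = 1.32e-4 eV/c = 7.0545e-32 kg·m/s.
For a photon f = pc/h, so f = 3.192e10 Hz.
Converting to GHz: f = 31.92 GHz ≈ 31.9 GHz.

31.9 GHz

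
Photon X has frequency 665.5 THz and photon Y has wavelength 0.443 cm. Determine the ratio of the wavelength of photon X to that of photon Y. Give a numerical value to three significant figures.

1.02 × 10^-4

λ_X = 4.505 × 10^-7 m (from frequency = 665.5 THz, via λ = c/f).
λ_Y = 0.004430 m (from wavelength = 0.443 cm, via λ given directly).
Ratio = 4.505 × 10^-7 / 0.004430 = 1.02 × 10^-4.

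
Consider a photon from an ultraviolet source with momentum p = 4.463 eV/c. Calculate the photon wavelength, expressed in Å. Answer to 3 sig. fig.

(h = 6.62607015e-34 J·s, c = 2.99792458e8 m/s, 1 eV = 1.602176634e-19 J.)
In SI units: p = 4.463 eV/c = 2.3852e-27 kg·m/s.
Since λ = h/p for a photon, λ = 2.778e-7 m.
Converting to Å: λ = 2778 Å ≈ 2780 Å.

2780 Å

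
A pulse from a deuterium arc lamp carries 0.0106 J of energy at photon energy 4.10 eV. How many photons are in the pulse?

Per-photon energy: E = 6.569e-19 J (from energy = 4.10 eV).
N = E_total / E_photon = 0.0106 J / 6.569e-19 J = 1.61e16.

1.61e16 photons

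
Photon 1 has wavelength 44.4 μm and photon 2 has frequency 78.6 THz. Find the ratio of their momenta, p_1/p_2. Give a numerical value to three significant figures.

0.0859

p_1 = 1.492·10^-29 kg·m/s (from wavelength = 44.4 μm, via p = h/λ).
p_2 = 1.737·10^-28 kg·m/s (from frequency = 78.6 THz, via p = hf/c).
Ratio = 1.492·10^-29 / 1.737·10^-28 = 0.0859.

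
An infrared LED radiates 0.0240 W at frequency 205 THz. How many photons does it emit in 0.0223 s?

Total energy: E_total = P·t = 0.0240 × 0.0223 = 5.352e-4 J.
Per-photon energy: E = 1.358e-19 J.
N = E_total / E_photon = 3.94e15.

3.94e15 photons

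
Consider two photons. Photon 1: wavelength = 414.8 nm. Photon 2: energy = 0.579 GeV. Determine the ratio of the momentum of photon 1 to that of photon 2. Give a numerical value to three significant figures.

p_1 = 1.597e-27 kg·m/s (from wavelength = 414.8 nm, via p = h/λ).
p_2 = 3.094e-19 kg·m/s (from energy = 0.579 GeV, via p = E/c).
Ratio = 1.597e-27 / 3.094e-19 = 5.16e-9.

5.16e-9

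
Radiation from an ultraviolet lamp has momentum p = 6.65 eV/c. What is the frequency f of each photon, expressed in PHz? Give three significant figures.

Take h = 6.62607015 × 10^-34 J·s, c = 2.99792458 × 10^8 m/s, 1 eV = 1.602176634 × 10^-19 J.
Convert to SI: p = 6.65 eV/c = 3.5540 × 10^-27 kg·m/s.
Apply f = pc/h: f = 1.608 × 10^15 Hz.
Converting to PHz: f = 1.608 PHz ≈ 1.61 PHz.

1.61 PHz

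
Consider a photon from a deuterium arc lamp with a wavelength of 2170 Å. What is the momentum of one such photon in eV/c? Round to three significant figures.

5.71 eV/c

Take h = 6.62607015e-34 J·s, c = 2.99792458e8 m/s, 1 eV = 1.602176634e-19 J.
In SI units: λ = 2170 Å = 2.17e-7 m.
Apply p = h/λ: p = 3.053e-27 kg·m/s.
Converting to eV/c: p = 5.714 eV/c ≈ 5.71 eV/c.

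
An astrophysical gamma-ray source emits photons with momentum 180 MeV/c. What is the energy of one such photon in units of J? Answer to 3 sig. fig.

2.88 × 10^-11 J

First convert: p = 180 MeV/c = 9.6197 × 10^-20 kg·m/s.
The photon relation is E = pc, giving E = 2.884 × 10^-11 J.
So E ≈ 2.88 × 10^-11 J.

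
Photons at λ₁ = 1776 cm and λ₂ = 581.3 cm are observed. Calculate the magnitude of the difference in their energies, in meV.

Using E = hc/λ: E₁ = 1.1185 × 10^-26 J, E₂ = 3.4172 × 10^-26 J.
|ΔE| = |1.1185 × 10^-26 − 3.4172 × 10^-26| = 2.30 × 10^-26 J = 1.43 × 10^-4 meV.

1.43 × 10^-4 meV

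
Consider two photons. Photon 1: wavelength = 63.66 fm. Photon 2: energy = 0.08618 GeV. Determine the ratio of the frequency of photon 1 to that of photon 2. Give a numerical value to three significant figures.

f_1 = 4.709 × 10^21 Hz (from wavelength = 63.66 fm, via f = c/λ).
f_2 = 2.084 × 10^22 Hz (from energy = 0.08618 GeV, via f = E/h).
Ratio = 4.709 × 10^21 / 2.084 × 10^22 = 0.226.

0.226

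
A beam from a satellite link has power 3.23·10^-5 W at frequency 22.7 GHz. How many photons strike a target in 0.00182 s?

Total energy: E_total = P·t = 3.23·10^-5 × 0.00182 = 5.879·10^-8 J.
Per-photon energy: E = 1.504·10^-23 J.
N = E_total / E_photon = 3.91·10^15.

3.91·10^15 photons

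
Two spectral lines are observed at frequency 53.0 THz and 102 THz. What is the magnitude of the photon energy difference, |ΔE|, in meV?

203 meV

Using E = hf: E₁ = 3.512e-20 J, E₂ = 6.759e-20 J.
|ΔE| = |3.512e-20 − 6.759e-20| = 3.25e-20 J = 203 meV.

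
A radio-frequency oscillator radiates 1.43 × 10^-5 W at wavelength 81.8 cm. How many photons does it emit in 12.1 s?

7.13 × 10^20 photons

Total energy: E_total = P·t = 1.43 × 10^-5 × 12.1 = 1.730 × 10^-4 J.
Per-photon energy: E = 2.428 × 10^-25 J.
N = E_total / E_photon = 7.13 × 10^20.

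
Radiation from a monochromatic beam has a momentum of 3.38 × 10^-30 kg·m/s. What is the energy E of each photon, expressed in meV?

Take c = 2.99792458 × 10^8 m/s, 1 eV = 1.602176634 × 10^-19 J.
Apply E = pc: E = 1.013 × 10^-21 J.
Converting to meV: E = 6.325 meV ≈ 6.32 meV.

6.32 meV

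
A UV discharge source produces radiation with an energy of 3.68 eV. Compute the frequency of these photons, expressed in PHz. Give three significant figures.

0.890 PHz

In SI units: E = 3.68 eV = 5.8960·10^-19 J.
The photon relation is f = E/h, giving f = 8.898·10^14 Hz.
Converting to PHz: f = 0.8898 PHz ≈ 0.890 PHz.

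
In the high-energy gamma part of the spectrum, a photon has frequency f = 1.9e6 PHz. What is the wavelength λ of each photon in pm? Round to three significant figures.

In SI units: f = 1.9e6 PHz = 1.9e21 Hz.
Apply λ = c/f: λ = 1.578e-13 m.
Converting to pm: λ = 0.1578 pm ≈ 0.158 pm.

0.158 pm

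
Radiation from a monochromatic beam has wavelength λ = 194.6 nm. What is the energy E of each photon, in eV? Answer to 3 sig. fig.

6.37 eV

In SI units: λ = 194.6 nm = 1.946·10^-7 m.
Since E = hc/λ for a photon, E = 1.021·10^-18 J.
Converting to eV: E = 6.371 eV ≈ 6.37 eV.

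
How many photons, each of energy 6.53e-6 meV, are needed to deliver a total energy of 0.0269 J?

Per-photon energy: E = 1.046e-27 J (from energy = 6.53e-6 meV).
N = E_total / E_photon = 0.0269 J / 1.046e-27 J = 2.57e25.

2.57e25 photons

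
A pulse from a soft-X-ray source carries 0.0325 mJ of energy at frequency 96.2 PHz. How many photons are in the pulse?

5.10e11 photons

Per-photon energy: E = 6.374e-17 J (from frequency = 96.2 PHz).
N = E_total / E_photon = 3.25e-5 J / 6.374e-17 J = 5.10e11.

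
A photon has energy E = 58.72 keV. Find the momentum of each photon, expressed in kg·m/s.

(c = 2.99792458 × 10^8 m/s, 1 eV = 1.602176634 × 10^-19 J.)
First convert: E = 58.72 keV = 9.4080 × 10^-15 J.
Since p = E/c for a photon, p = 3.138 × 10^-23 kg·m/s.
So p ≈ 3.14 × 10^-23 kg·m/s.

3.14 × 10^-23 kg·m/s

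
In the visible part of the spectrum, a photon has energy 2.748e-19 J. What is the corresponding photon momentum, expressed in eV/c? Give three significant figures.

1.72 eV/c

Since p = E/c for a photon, p = 9.166e-28 kg·m/s.
Converting to eV/c: p = 1.715 eV/c ≈ 1.72 eV/c.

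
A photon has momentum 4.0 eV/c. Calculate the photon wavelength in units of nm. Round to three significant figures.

First convert: p = 4.0 eV/c = 2.1377e-27 kg·m/s.
The photon relation is λ = h/p, giving λ = 3.100e-7 m.
Converting to nm: λ = 310.0 nm ≈ 310 nm.

310 nm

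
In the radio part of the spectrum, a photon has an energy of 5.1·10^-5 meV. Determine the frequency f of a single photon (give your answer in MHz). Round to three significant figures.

Convert to SI: E = 5.1·10^-5 meV = 8.1711·10^-27 J.
Since f = E/h for a photon, f = 1.233·10^7 Hz.
Converting to MHz: f = 12.33 MHz ≈ 12.3 MHz.

12.3 MHz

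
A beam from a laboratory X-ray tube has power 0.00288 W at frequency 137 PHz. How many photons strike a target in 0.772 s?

2.45·10^13 photons

Total energy: E_total = P·t = 0.00288 × 0.772 = 0.002223 J.
Per-photon energy: E = 9.078·10^-17 J.
N = E_total / E_photon = 2.45·10^13.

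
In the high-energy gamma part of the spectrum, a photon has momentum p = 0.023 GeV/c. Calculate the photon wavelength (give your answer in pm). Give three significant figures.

(h = 6.62607015e-34 J·s, c = 2.99792458e8 m/s, 1 eV = 1.602176634e-19 J.)
First convert: p = 0.023 GeV/c = 1.2292e-20 kg·m/s.
Since λ = h/p for a photon, λ = 5.391e-14 m.
Converting to pm: λ = 0.05391 pm ≈ 0.0539 pm.

0.0539 pm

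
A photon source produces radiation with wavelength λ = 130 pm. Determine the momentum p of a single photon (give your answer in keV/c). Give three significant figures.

9.54 keV/c

Take h = 6.62607015e-34 J·s, c = 2.99792458e8 m/s, 1 eV = 1.602176634e-19 J.
In SI units: λ = 130 pm = 1.3e-10 m.
Since p = h/λ for a photon, p = 5.097e-24 kg·m/s.
Converting to keV/c: p = 9.537 keV/c ≈ 9.54 keV/c.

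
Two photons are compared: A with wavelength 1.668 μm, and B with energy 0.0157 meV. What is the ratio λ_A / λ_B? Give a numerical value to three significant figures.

λ_A = 1.668e-6 m (from wavelength = 1.668 μm, via λ given directly).
λ_B = 0.07897 m (from energy = 0.0157 meV, via λ = hc/E).
Ratio = 1.668e-6 / 0.07897 = 2.11e-5.

2.11e-5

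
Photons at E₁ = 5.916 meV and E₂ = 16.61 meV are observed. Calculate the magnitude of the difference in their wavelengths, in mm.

0.135 mm

Using λ = hc/E: λ₁ = 2.0957·10^-4 m, λ₂ = 7.4644·10^-5 m.
|Δλ| = |2.0957·10^-4 − 7.4644·10^-5| = 1.35·10^-4 m = 0.135 mm.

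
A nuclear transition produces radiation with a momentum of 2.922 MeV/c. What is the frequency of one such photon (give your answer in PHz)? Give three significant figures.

7.07e5 PHz

Convert to SI: p = 2.922 MeV/c = 1.5616e-21 kg·m/s.
The photon relation is f = pc/h, giving f = 7.065e20 Hz.
Converting to PHz: f = 706500 PHz ≈ 7.07e5 PHz.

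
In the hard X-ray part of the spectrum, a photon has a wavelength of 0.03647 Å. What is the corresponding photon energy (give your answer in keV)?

Use h = 6.62607015·10^-34 J·s, c = 2.99792458·10^8 m/s, 1 eV = 1.602176634·10^-19 J.
First convert: λ = 0.03647 Å = 3.647·10^-12 m.
For a photon E = hc/λ, so E = 5.447·10^-14 J.
Converting to keV: E = 340.0 keV ≈ 340 keV.

340 keV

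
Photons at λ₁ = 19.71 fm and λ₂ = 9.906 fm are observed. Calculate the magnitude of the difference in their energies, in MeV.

62.3 MeV

Using E = hc/λ: E₁ = 1.0078 × 10^-11 J, E₂ = 2.0053 × 10^-11 J.
|ΔE| = |1.0078 × 10^-11 − 2.0053 × 10^-11| = 9.97 × 10^-12 J = 62.3 MeV.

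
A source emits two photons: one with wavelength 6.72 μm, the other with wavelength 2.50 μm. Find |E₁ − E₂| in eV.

0.311 eV

Using E = hc/λ: E₁ = 2.956·10^-20 J, E₂ = 7.946·10^-20 J.
|ΔE| = |2.956·10^-20 − 7.946·10^-20| = 4.99·10^-20 J = 0.311 eV.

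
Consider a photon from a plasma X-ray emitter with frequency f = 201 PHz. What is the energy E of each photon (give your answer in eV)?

831 eV

First convert: f = 201 PHz = 2.01 × 10^17 Hz.
For a photon E = hf, so E = 1.332 × 10^-16 J.
Converting to eV: E = 831.3 eV ≈ 831 eV.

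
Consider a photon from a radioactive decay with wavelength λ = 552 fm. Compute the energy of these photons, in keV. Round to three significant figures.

Use h = 6.62607015·10^-34 J·s, c = 2.99792458·10^8 m/s, 1 eV = 1.602176634·10^-19 J.
First convert: λ = 552 fm = 5.52·10^-13 m.
Since E = hc/λ for a photon, E = 3.599·10^-13 J.
Converting to keV: E = 2246 keV ≈ 2250 keV.

2250 keV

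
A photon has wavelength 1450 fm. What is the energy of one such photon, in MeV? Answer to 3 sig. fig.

0.855 MeV

Convert to SI: λ = 1450 fm = 1.45·10^-12 m.
Since E = hc/λ for a photon, E = 1.370·10^-13 J.
Converting to MeV: E = 0.8551 MeV ≈ 0.855 MeV.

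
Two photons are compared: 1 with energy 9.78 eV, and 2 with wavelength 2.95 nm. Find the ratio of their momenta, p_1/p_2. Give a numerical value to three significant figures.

0.0233

p_1 = 5.227 × 10^-27 kg·m/s (from energy = 9.78 eV, via p = E/c).
p_2 = 2.246 × 10^-25 kg·m/s (from wavelength = 2.95 nm, via p = h/λ).
Ratio = 5.227 × 10^-27 / 2.246 × 10^-25 = 0.0233.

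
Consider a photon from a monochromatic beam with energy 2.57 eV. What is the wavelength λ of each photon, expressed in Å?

4820 Å

Convert to SI: E = 2.57 eV = 4.1176e-19 J.
For a photon λ = hc/E, so λ = 4.824e-7 m.
Converting to Å: λ = 4824 Å ≈ 4820 Å.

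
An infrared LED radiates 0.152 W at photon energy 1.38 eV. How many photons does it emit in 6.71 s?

Total energy: E_total = P·t = 0.152 × 6.71 = 1.020 J.
Per-photon energy: E = 2.211 × 10^-19 J.
N = E_total / E_photon = 4.61 × 10^18.

4.61 × 10^18 photons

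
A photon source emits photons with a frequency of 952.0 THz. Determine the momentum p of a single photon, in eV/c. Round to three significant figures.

In SI units: f = 952.0 THz = 9.520e14 Hz.
Since p = hf/c for a photon, p = 2.104e-27 kg·m/s.
Converting to eV/c: p = 3.937 eV/c ≈ 3.94 eV/c.

3.94 eV/c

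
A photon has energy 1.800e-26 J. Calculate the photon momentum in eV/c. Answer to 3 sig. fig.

1.12e-7 eV/c

Take c = 2.99792458e8 m/s, 1 eV = 1.602176634e-19 J.
Apply p = E/c: p = 6.004e-35 kg·m/s.
Converting to eV/c: p = 1.123e-7 eV/c ≈ 1.12e-7 eV/c.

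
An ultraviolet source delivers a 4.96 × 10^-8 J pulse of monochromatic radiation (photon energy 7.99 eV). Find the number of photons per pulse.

Per-photon energy: E = 1.280 × 10^-18 J (from energy = 7.99 eV).
N = E_total / E_photon = 4.96 × 10^-8 J / 1.280 × 10^-18 J = 3.87 × 10^10.

3.87 × 10^10 photons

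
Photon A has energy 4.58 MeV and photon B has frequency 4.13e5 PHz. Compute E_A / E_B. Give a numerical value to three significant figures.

E_A = 7.338e-13 J (from energy = 4.58 MeV, via E given directly).
E_B = 2.737e-13 J (from frequency = 4.13e5 PHz, via E = hf).
Ratio = 7.338e-13 / 2.737e-13 = 2.68.

2.68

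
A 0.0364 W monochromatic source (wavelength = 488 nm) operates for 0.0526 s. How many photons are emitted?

Total energy: E_total = P·t = 0.0364 × 0.0526 = 0.001915 J.
Per-photon energy: E = 4.071 × 10^-19 J.
N = E_total / E_photon = 4.70 × 10^15.

4.70 × 10^15 photons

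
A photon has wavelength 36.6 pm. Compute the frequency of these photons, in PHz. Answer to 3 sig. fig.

8190 PHz

Use c = 2.99792458e8 m/s.
In SI units: λ = 36.6 pm = 3.66e-11 m.
Since f = c/λ for a photon, f = 8.191e18 Hz.
Converting to PHz: f = 8191 PHz ≈ 8190 PHz.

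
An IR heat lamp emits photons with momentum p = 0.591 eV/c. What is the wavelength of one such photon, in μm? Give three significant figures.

2.10 μm

Take h = 6.62607015e-34 J·s, c = 2.99792458e8 m/s, 1 eV = 1.602176634e-19 J.
Convert to SI: p = 0.591 eV/c = 3.1585e-28 kg·m/s.
Since λ = h/p for a photon, λ = 2.098e-6 m.
Converting to μm: λ = 2.098 μm ≈ 2.10 μm.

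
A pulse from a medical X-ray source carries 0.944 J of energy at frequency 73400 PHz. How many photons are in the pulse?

1.94e13 photons

Per-photon energy: E = 4.864e-14 J (from frequency = 73400 PHz).
N = E_total / E_photon = 0.944 J / 4.864e-14 J = 1.94e13.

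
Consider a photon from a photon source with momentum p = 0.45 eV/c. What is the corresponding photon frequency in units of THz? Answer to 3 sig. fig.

In SI units: p = 0.45 eV/c = 2.4049e-28 kg·m/s.
Since f = pc/h for a photon, f = 1.088e14 Hz.
Converting to THz: f = 108.8 THz ≈ 109 THz.

109 THz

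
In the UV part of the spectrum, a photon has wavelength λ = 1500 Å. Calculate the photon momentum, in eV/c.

Use h = 6.62607015e-34 J·s, c = 2.99792458e8 m/s, 1 eV = 1.602176634e-19 J.
In SI units: λ = 1500 Å = 1.50e-7 m.
The photon relation is p = h/λ, giving p = 4.417e-27 kg·m/s.
Converting to eV/c: p = 8.266 eV/c ≈ 8.27 eV/c.

8.27 eV/c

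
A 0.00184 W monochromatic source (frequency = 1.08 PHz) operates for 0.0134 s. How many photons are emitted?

Total energy: E_total = P·t = 0.00184 × 0.0134 = 2.466 × 10^-5 J.
Per-photon energy: E = 7.156 × 10^-19 J.
N = E_total / E_photon = 3.45 × 10^13.

3.45 × 10^13 photons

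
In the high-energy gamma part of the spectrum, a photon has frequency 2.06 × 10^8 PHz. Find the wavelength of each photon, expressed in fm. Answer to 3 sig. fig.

In SI units: f = 2.06 × 10^8 PHz = 2.06 × 10^23 Hz.
Apply λ = c/f: λ = 1.455 × 10^-15 m.
Converting to fm: λ = 1.455 fm ≈ 1.46 fm.

1.46 fm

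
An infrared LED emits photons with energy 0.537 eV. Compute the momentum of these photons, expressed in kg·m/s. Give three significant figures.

In SI units: E = 0.537 eV = 8.6037 × 10^-20 J.
Apply p = E/c: p = 2.870 × 10^-28 kg·m/s.
So p ≈ 2.87 × 10^-28 kg·m/s.

2.87 × 10^-28 kg·m/s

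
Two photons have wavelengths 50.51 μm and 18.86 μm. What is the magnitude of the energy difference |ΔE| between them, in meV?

41.2 meV

Using E = hc/λ: E₁ = 3.9328e-21 J, E₂ = 1.0533e-20 J.
|ΔE| = |3.9328e-21 − 1.0533e-20| = 6.60e-21 J = 41.2 meV.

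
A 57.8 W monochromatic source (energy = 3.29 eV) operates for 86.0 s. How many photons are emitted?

Total energy: E_total = P·t = 57.8 × 86.0 = 4971 J.
Per-photon energy: E = 5.271e-19 J.
N = E_total / E_photon = 9.43e21.

9.43e21 photons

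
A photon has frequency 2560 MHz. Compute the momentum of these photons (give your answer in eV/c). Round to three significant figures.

1.06e-5 eV/c

Convert to SI: f = 2560 MHz = 2.56e9 Hz.
For a photon p = hf/c, so p = 5.658e-33 kg·m/s.
Converting to eV/c: p = 1.059e-5 eV/c ≈ 1.06e-5 eV/c.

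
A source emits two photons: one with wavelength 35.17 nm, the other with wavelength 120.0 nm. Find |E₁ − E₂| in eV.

24.9 eV

Using E = hc/λ: E₁ = 5.6481·10^-18 J, E₂ = 1.6554·10^-18 J.
|ΔE| = |5.6481·10^-18 − 1.6554·10^-18| = 3.99·10^-18 J = 24.9 eV.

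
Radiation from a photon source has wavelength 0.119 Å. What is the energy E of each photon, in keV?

104 keV

First convert: λ = 0.119 Å = 1.19e-11 m.
Since E = hc/λ for a photon, E = 1.669e-14 J.
Converting to keV: E = 104.2 keV ≈ 104 keV.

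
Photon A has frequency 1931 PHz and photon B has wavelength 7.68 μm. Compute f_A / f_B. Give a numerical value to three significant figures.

4.95 × 10^4

f_A = 1.931 × 10^18 Hz (from frequency = 1931 PHz, via f given directly).
f_B = 3.904 × 10^13 Hz (from wavelength = 7.68 μm, via f = c/λ).
Ratio = 1.931 × 10^18 / 3.904 × 10^13 = 4.95 × 10^4.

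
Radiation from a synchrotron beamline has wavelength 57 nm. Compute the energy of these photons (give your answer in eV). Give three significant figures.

(h = 6.62607015e-34 J·s, c = 2.99792458e8 m/s, 1 eV = 1.602176634e-19 J.)
First convert: λ = 57 nm = 5.7e-8 m.
Since E = hc/λ for a photon, E = 3.485e-18 J.
Converting to eV: E = 21.75 eV ≈ 21.8 eV.

21.8 eV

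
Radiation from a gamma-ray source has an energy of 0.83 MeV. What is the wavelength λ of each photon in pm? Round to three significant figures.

(h = 6.62607015·10^-34 J·s, c = 2.99792458·10^8 m/s, 1 eV = 1.602176634·10^-19 J.)
First convert: E = 0.83 MeV = 1.3298·10^-13 J.
Apply λ = hc/E: λ = 1.494·10^-12 m.
Converting to pm: λ = 1.494 pm ≈ 1.49 pm.

1.49 pm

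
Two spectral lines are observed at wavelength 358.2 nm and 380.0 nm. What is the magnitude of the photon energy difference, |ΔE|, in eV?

0.199 eV

Using E = hc/λ: E₁ = 5.5456e-19 J, E₂ = 5.2275e-19 J.
|ΔE| = |5.5456e-19 − 5.2275e-19| = 3.18e-20 J = 0.199 eV.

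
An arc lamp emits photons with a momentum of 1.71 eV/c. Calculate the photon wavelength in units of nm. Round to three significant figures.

725 nm

Take h = 6.62607015 × 10^-34 J·s, c = 2.99792458 × 10^8 m/s, 1 eV = 1.602176634 × 10^-19 J.
Convert to SI: p = 1.71 eV/c = 9.1387 × 10^-28 kg·m/s.
The photon relation is λ = h/p, giving λ = 7.251 × 10^-7 m.
Converting to nm: λ = 725.1 nm ≈ 725 nm.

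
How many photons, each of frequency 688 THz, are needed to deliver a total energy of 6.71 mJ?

1.47e16 photons

Per-photon energy: E = 4.559e-19 J (from frequency = 688 THz).
N = E_total / E_photon = 0.00671 J / 4.559e-19 J = 1.47e16.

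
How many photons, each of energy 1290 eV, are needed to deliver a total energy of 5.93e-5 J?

Per-photon energy: E = 2.067e-16 J (from energy = 1290 eV).
N = E_total / E_photon = 5.93e-5 J / 2.067e-16 J = 2.87e11.

2.87e11 photons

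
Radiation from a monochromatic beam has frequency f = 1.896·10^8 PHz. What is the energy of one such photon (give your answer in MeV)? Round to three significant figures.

784 MeV

Convert to SI: f = 1.896·10^8 PHz = 1.896·10^23 Hz.
Apply E = hf: E = 1.256·10^-10 J.
Converting to MeV: E = 784.1 MeV ≈ 784 MeV.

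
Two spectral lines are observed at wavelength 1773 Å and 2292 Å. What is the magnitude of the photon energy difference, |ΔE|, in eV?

1.58 eV

Using E = hc/λ: E₁ = 1.1204e-18 J, E₂ = 8.6669e-19 J.
|ΔE| = |1.1204e-18 − 8.6669e-19| = 2.54e-19 J = 1.58 eV.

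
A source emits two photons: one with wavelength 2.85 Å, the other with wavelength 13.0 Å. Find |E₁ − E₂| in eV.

Using E = hc/λ: E₁ = 6.970e-16 J, E₂ = 1.528e-16 J.
|ΔE| = |6.970e-16 − 1.528e-16| = 5.44e-16 J = 3400 eV.

3400 eV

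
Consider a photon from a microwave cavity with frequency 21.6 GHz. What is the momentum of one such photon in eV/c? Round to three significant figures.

In SI units: f = 21.6 GHz = 2.16 × 10^10 Hz.
Since p = hf/c for a photon, p = 4.774 × 10^-32 kg·m/s.
Converting to eV/c: p = 8.933 × 10^-5 eV/c ≈ 8.93 × 10^-5 eV/c.

8.93 × 10^-5 eV/c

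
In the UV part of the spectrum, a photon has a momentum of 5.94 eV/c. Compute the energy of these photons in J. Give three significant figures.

Take c = 2.99792458 × 10^8 m/s, 1 eV = 1.602176634 × 10^-19 J.
Convert to SI: p = 5.94 eV/c = 3.1745 × 10^-27 kg·m/s.
Apply E = pc: E = 9.517 × 10^-19 J.
So E ≈ 9.52 × 10^-19 J.

9.52 × 10^-19 J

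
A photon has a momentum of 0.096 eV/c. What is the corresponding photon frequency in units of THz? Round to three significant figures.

(h = 6.62607015 × 10^-34 J·s, c = 2.99792458 × 10^8 m/s, 1 eV = 1.602176634 × 10^-19 J.)
Convert to SI: p = 0.096 eV/c = 5.1305 × 10^-29 kg·m/s.
The photon relation is f = pc/h, giving f = 2.321 × 10^13 Hz.
Converting to THz: f = 23.21 THz ≈ 23.2 THz.

23.2 THz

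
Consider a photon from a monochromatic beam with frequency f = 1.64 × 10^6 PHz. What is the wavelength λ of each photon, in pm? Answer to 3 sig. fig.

Convert to SI: f = 1.64 × 10^6 PHz = 1.64 × 10^21 Hz.
Apply λ = c/f: λ = 1.828 × 10^-13 m.
Converting to pm: λ = 0.1828 pm ≈ 0.183 pm.

0.183 pm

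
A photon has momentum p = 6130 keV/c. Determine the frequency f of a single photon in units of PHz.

Take h = 6.62607015e-34 J·s, c = 2.99792458e8 m/s, 1 eV = 1.602176634e-19 J.
Convert to SI: p = 6130 keV/c = 3.2760e-21 kg·m/s.
For a photon f = pc/h, so f = 1.482e21 Hz.
Converting to PHz: f = 1.482e6 PHz ≈ 1.48e6 PHz.

1.48e6 PHz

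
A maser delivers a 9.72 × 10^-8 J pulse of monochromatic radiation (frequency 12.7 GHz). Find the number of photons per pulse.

1.16 × 10^16 photons

Per-photon energy: E = 8.415 × 10^-24 J (from frequency = 12.7 GHz).
N = E_total / E_photon = 9.72 × 10^-8 J / 8.415 × 10^-24 J = 1.16 × 10^16.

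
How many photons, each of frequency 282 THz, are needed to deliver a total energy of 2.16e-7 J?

1.16e12 photons

Per-photon energy: E = 1.869e-19 J (from frequency = 282 THz).
N = E_total / E_photon = 2.16e-7 J / 1.869e-19 J = 1.16e12.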